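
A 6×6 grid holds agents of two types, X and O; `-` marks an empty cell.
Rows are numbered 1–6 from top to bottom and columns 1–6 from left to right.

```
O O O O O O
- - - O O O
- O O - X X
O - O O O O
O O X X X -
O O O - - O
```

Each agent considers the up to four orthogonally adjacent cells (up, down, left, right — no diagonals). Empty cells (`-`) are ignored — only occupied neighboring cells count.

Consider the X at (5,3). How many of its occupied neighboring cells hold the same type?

Occupied neighbors of (5,3): (4,3)=O, (6,3)=O, (5,2)=O, (5,4)=X.
Same type (X): 1 of 4.

1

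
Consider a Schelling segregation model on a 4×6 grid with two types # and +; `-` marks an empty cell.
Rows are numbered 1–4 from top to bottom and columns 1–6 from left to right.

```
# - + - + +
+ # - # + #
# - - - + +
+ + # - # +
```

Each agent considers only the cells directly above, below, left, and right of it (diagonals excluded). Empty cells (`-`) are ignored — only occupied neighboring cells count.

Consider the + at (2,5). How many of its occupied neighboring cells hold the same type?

Occupied neighbors of (2,5): (1,5)=+, (3,5)=+, (2,4)=#, (2,6)=#.
Same type (+): 2 of 4.

2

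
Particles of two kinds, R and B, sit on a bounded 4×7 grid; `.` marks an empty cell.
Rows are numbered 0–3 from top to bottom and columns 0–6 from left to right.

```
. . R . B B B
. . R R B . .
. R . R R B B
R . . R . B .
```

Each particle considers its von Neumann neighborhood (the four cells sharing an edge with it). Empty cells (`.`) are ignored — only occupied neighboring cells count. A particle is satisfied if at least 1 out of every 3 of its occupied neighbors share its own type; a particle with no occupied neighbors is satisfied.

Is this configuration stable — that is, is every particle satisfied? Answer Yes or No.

(0,2)R 1/1 ok
(0,4)B 2/2 ok
(0,5)B 2/2 ok
(0,6)B 1/1 ok
(1,2)R 2/2 ok
(1,3)R 2/3 ok
(1,4)B 1/3 ok
(2,1)R 0/0 ok
(2,3)R 3/3 ok
(2,4)R 1/3 ok
(2,5)B 2/3 ok
(2,6)B 1/1 ok
(3,0)R 0/0 ok
(3,3)R 1/1 ok
(3,5)B 1/1 ok
All meet the threshold, so the configuration is stable.

Yes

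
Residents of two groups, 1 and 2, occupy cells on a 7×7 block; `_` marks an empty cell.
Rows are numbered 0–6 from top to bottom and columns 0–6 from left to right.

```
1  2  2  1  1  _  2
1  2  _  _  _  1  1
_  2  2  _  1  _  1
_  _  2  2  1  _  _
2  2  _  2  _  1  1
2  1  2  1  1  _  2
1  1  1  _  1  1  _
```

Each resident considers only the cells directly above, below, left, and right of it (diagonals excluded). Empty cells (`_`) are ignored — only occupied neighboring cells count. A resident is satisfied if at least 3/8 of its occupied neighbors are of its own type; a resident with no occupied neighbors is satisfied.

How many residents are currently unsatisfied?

6

Row 0: (0,0)1 1/2 ✓ · (0,1)2 2/3 ✓ · (0,2)2 1/2 ✓ · (0,3)1 1/2 ✓ · (0,4)1 1/1 ✓ · (0,6)2 0/1 ✗
Row 1: (1,0)1 1/2 ✓ · (1,1)2 2/3 ✓ · (1,5)1 1/1 ✓ · (1,6)1 2/3 ✓
Row 2: (2,1)2 2/2 ✓ · (2,2)2 2/2 ✓ · (2,4)1 1/1 ✓ · (2,6)1 1/1 ✓
Row 3: (3,2)2 2/2 ✓ · (3,3)2 2/3 ✓ · (3,4)1 1/2 ✓
Row 4: (4,0)2 2/2 ✓ · (4,1)2 1/2 ✓ · (4,3)2 1/2 ✓ · (4,5)1 1/1 ✓ · (4,6)1 1/2 ✓
Row 5: (5,0)2 1/3 ✗ · (5,1)1 1/4 ✗ · (5,2)2 0/3 ✗ · (5,3)1 1/3 ✗ · (5,4)1 2/2 ✓ · (5,6)2 0/1 ✗
Row 6: (6,0)1 1/2 ✓ · (6,1)1 3/3 ✓ · (6,2)1 1/2 ✓ · (6,4)1 2/2 ✓ · (6,5)1 1/1 ✓
Unsatisfied: (0,6), (5,0), (5,1), (5,2), (5,3), (5,6) — 6 in total.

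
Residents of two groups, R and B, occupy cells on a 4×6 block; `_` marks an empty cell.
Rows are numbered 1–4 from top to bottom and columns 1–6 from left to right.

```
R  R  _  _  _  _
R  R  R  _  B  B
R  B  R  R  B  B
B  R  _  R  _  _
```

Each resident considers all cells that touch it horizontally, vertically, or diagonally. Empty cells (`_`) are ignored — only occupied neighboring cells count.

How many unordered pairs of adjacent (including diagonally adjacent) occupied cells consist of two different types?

11

Scan each occupied cell's neighbors to the right and below (and the two forward diagonals) so each pair is counted once.
Row 1: R(1,1)–R(1,2)= R(1,1)–R(2,1)= R(1,1)–R(2,2)= R(1,2)–R(2,2)= R(1,2)–R(2,3)= R(1,2)–R(2,1)=  → 0/6 unlike.
Row 2: R(2,1)–R(2,2)= R(2,1)–R(3,1)= R(2,1)–B(3,2)≠ R(2,2)–R(2,3)= R(2,2)–B(3,2)≠ R(2,2)–R(3,3)= R(2,2)–R(3,1)= R(2,3)–R(3,3)= R(2,3)–R(3,4)= R(2,3)–B(3,2)≠ B(2,5)–B(2,6)= B(2,5)–B(3,5)= B(2,5)–B(3,6)= B(2,5)–R(3,4)≠ B(2,6)–B(3,6)= B(2,6)–B(3,5)=  → 4/16 unlike.
Row 3: R(3,1)–B(3,2)≠ R(3,1)–B(4,1)≠ R(3,1)–R(4,2)= B(3,2)–R(3,3)≠ B(3,2)–R(4,2)≠ B(3,2)–B(4,1)= R(3,3)–R(3,4)= R(3,3)–R(4,4)= R(3,3)–R(4,2)= R(3,4)–B(3,5)≠ R(3,4)–R(4,4)= B(3,5)–B(3,6)= B(3,5)–R(4,4)≠  → 6/13 unlike.
Row 4: B(4,1)–R(4,2)≠  → 1/1 unlike.
Total adjacent occupied pairs: 36; unlike-type pairs: 11.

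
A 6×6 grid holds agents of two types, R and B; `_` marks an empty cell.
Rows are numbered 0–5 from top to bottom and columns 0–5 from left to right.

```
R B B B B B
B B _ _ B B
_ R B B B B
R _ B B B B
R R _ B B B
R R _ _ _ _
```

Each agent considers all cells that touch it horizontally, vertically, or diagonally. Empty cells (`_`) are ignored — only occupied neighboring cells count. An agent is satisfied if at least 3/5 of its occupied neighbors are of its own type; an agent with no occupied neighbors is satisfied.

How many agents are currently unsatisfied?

(0,0)R 0/3 not
(0,1)B 3/4 satisfied
(0,2)B 3/3 satisfied
(0,3)B 3/3 satisfied
(0,4)B 4/4 satisfied
(0,5)B 3/3 satisfied
(1,0)B 2/4 not
(1,1)B 4/6 satisfied
(1,4)B 7/7 satisfied
(1,5)B 5/5 satisfied
(2,1)R 1/5 not
(2,2)B 4/5 satisfied
(2,3)B 6/6 satisfied
(2,4)B 7/7 satisfied
(2,5)B 5/5 satisfied
(3,0)R 3/3 satisfied
(3,2)B 4/6 satisfied
(3,3)B 7/7 satisfied
(3,4)B 8/8 satisfied
(3,5)B 5/5 satisfied
(4,0)R 4/4 satisfied
(4,1)R 4/5 satisfied
(4,3)B 4/4 satisfied
(4,4)B 5/5 satisfied
(4,5)B 3/3 satisfied
(5,0)R 3/3 satisfied
(5,1)R 3/3 satisfied
Unsatisfied: (0,0), (1,0), (2,1) — 3 in total.

3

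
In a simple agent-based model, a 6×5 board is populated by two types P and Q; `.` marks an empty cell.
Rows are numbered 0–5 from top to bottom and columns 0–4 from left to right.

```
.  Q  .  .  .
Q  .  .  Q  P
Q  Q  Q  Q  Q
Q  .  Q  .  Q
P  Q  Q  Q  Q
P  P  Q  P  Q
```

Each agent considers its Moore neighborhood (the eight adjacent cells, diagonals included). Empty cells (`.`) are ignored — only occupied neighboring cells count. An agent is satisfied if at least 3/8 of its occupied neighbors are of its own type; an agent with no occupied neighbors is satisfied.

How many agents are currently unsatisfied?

Row 0: (0,1)Q 1/1 ok
Row 1: (1,0)Q 3/3 ok · (1,3)Q 3/4 ok · (1,4)P 0/3 unhappy
Row 2: (2,0)Q 3/3 ok · (2,1)Q 5/5 ok · (2,2)Q 4/4 ok · (2,3)Q 5/6 ok · (2,4)Q 3/4 ok
Row 3: (3,0)Q 3/4 ok · (3,2)Q 6/6 ok · (3,4)Q 4/4 ok
Row 4: (4,0)P 2/4 ok · (4,1)Q 4/7 ok · (4,2)Q 4/6 ok · (4,3)Q 6/7 ok · (4,4)Q 3/4 ok
Row 5: (5,0)P 2/3 ok · (5,1)P 2/5 ok · (5,2)Q 3/5 ok · (5,3)P 0/5 unhappy · (5,4)Q 2/3 ok
Unsatisfied: (1,4), (5,3) — 2 in total.

2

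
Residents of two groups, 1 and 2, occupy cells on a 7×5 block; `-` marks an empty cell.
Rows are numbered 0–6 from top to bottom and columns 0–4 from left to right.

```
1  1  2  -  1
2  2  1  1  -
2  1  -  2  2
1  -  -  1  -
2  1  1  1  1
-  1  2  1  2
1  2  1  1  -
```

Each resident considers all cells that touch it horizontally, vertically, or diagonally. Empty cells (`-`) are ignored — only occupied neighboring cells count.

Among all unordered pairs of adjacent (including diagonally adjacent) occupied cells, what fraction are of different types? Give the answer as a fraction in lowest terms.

Scan each occupied cell's neighbors to the right and below (and the two forward diagonals) so each pair is counted once.
From row 0: 7 unlike of 11 pairs (running 7/11).
From row 1: 6 unlike of 11 pairs (running 13/22).
From row 2: 4 unlike of 6 pairs (running 17/28).
From row 3: 1 unlike of 5 pairs (running 18/33).
From row 4: 7 unlike of 15 pairs (running 25/48).
From row 5: 7 unlike of 12 pairs (running 32/60).
From row 6: 2 unlike of 3 pairs (running 34/63).
Total adjacent occupied pairs: 63; unlike-type pairs: 34.
34/63 is already in lowest terms.

34/63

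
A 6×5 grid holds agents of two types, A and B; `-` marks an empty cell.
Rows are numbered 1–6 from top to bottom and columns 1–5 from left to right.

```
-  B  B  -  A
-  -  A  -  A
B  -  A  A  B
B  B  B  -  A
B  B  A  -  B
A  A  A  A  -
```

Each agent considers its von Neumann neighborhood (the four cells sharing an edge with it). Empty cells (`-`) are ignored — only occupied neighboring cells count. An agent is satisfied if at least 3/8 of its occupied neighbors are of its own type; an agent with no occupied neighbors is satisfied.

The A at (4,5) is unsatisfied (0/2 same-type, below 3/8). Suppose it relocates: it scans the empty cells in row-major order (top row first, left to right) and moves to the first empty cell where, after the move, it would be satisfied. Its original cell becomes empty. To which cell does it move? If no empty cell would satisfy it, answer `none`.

Vacating (4,5). Empty cells in order:
  (1,1): 0/1 same-type → still unsatisfied.
  (1,4): 1/2 same-type → satisfied — stop here.

(1,4)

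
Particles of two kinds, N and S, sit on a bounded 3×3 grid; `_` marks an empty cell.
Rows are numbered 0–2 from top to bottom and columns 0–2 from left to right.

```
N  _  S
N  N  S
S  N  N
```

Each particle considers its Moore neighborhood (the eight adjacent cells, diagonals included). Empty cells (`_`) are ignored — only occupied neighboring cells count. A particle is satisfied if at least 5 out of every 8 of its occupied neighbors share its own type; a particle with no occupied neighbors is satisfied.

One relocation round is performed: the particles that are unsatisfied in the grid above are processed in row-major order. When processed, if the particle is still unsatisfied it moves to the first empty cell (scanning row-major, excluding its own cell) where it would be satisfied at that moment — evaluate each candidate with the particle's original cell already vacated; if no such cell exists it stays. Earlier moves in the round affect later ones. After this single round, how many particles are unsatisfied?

Initially unsatisfied (in order): (0,2), (1,1), (1,2), (2,0), (2,1).
  (0,2): no empty cell satisfies it; stays.
  (1,1): no empty cell satisfies it; stays.
  (1,2): no empty cell satisfies it; stays.
  (2,0): no empty cell satisfies it; stays.
  (2,1): no empty cell satisfies it; stays.
Resulting grid:
N _ S
N N S
S N N
Unsatisfied now: (0,2), (1,1), (1,2), (2,0), (2,1).

5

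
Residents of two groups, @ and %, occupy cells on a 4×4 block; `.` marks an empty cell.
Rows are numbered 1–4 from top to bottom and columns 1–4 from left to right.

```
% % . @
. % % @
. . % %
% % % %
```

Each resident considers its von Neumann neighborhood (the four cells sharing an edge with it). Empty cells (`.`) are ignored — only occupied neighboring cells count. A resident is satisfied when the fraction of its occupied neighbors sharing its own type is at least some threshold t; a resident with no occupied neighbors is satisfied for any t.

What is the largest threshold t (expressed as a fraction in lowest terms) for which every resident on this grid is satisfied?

Row 1: (1,1)% 1/1 · (1,2)% 2/2 · (1,4)@ 1/1
Row 2: (2,2)% 2/2 · (2,3)% 2/3 · (2,4)@ 1/3
Row 3: (3,3)% 3/3 · (3,4)% 2/3
Row 4: (4,1)% 1/1 · (4,2)% 2/2 · (4,3)% 3/3 · (4,4)% 2/2
The smallest same-type fraction is 1/3 at (2,4), which reduces to 1/3. Any threshold above that leaves this resident unsatisfied.

1/3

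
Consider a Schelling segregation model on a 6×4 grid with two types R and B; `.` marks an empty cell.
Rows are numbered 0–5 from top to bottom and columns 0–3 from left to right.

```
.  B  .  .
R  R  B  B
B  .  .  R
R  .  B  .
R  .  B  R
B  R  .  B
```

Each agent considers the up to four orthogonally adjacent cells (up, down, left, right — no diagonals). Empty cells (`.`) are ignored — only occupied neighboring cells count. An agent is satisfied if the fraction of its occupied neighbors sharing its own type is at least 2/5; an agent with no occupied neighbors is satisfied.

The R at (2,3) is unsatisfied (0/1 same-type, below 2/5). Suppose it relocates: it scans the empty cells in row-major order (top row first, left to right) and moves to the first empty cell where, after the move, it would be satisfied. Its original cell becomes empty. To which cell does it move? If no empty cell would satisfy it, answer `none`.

Vacating (2,3). Empty cells in order:
  (0,0): 1/2 same-type → satisfied — stop here.

(0,0)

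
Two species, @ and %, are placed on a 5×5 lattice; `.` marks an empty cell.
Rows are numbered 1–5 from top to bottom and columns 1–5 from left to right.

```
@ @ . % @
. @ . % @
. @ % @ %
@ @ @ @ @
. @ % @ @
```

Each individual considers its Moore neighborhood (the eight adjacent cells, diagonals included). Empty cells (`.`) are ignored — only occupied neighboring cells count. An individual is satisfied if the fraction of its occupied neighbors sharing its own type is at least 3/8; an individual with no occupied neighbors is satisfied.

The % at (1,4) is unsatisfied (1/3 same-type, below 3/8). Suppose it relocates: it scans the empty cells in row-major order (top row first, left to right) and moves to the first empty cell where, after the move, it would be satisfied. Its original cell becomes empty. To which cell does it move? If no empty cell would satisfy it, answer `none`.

Vacating (1,4). Empty cells in order:
  (1,3): 1/3 same-type → still unsatisfied.
  (2,1): 0/4 same-type → still unsatisfied.
  (2,3): 2/6 same-type → still unsatisfied.
  (3,1): 0/4 same-type → still unsatisfied.
  (5,1): 0/3 same-type → still unsatisfied.

none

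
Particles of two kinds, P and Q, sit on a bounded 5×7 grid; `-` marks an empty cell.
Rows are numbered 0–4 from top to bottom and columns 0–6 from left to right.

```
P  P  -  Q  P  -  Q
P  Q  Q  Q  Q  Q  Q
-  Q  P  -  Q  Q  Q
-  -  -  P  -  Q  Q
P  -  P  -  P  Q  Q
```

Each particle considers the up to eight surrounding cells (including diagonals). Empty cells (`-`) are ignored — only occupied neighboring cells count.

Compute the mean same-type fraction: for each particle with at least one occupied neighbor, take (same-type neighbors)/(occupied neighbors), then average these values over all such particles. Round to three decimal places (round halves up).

(0,0)P 2/3
(0,1)P 2/4
(0,3)Q 3/4
(0,4)P 0/4
(0,6)Q 2/2
(1,0)P 2/4
(1,1)Q 2/6
(1,2)Q 4/6
(1,3)Q 4/6
(1,4)Q 5/6
(1,5)Q 6/7
(1,6)Q 4/4
(2,1)Q 2/4
(2,2)P 1/5
(2,4)Q 5/6
(2,5)Q 7/7
(2,6)Q 5/5
(3,3)P 3/4
(3,5)Q 6/7
(3,6)Q 5/5
(4,0)P — no occupied neighbors
(4,2)P 1/1
(4,4)P 1/3
(4,5)Q 3/4
(4,6)Q 3/3
Sum over 24 particles: 2/3 + 2/4 + 3/4 + 0/4 + 2/2 + 2/4 + 2/6 + 4/6 + 4/6 + 5/6 + 6/7 + 4/4 + 2/4 + 1/5 + 5/6 + 7/7 + 5/5 + 3/4 + 6/7 + 5/5 + 1/1 + 1/3 + 3/4 + 3/3 = 7139/420; mean = 7139/420 ÷ 24 = 7139/10080 = 0.708234… → 0.708.

0.708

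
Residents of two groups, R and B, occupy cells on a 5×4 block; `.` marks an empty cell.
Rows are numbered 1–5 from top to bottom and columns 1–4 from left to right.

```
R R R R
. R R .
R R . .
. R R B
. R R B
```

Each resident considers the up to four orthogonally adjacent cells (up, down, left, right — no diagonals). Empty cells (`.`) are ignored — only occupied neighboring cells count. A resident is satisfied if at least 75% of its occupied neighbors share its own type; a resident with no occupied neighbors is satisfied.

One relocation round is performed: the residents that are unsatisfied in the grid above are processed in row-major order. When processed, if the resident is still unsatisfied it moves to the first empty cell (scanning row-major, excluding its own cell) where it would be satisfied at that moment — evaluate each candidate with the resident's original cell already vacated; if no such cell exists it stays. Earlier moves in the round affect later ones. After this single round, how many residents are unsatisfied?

Initially unsatisfied (in order): (4,3), (4,4), (5,3), (5,4).
  (4,3) → (2,1).
  (4,4): now satisfied by earlier moves; stays.
  (5,3) → (2,4).
  (5,4): now satisfied by earlier moves; stays.
Resulting grid:
R R R R
R R R R
R R . .
. R . B
. R . B
All satisfied now.

0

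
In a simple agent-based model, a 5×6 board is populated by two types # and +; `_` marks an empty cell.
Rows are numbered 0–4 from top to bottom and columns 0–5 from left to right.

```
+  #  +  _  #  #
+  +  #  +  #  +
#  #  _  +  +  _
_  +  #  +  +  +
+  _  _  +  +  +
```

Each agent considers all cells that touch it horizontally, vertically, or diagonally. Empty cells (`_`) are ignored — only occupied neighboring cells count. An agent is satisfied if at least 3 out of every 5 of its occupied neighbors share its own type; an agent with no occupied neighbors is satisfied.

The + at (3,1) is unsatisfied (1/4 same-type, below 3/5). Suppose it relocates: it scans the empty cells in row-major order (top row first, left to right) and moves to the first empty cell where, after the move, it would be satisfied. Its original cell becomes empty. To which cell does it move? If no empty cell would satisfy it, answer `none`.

(2,5)

Vacating (3,1). Empty cells in order:
  (0,3): 2/5 same-type → still unsatisfied.
  (2,2): 4/7 same-type → still unsatisfied.
  (2,5): 4/5 same-type → satisfied — stop here.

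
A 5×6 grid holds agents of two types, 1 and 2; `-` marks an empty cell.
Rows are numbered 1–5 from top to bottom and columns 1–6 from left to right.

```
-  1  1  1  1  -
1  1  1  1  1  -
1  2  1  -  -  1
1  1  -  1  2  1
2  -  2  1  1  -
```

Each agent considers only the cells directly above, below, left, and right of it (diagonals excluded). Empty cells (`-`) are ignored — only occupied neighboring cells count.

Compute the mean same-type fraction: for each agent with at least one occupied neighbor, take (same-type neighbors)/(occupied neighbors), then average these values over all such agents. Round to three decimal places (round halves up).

0.648

Row 1: (1,2)1 2/2 · (1,3)1 3/3 · (1,4)1 3/3 · (1,5)1 2/2
Row 2: (2,1)1 2/2 · (2,2)1 3/4 · (2,3)1 4/4 · (2,4)1 3/3 · (2,5)1 2/2
Row 3: (3,1)1 2/3 · (3,2)2 0/4 · (3,3)1 1/2 · (3,6)1 1/1
Row 4: (4,1)1 2/3 · (4,2)1 1/2 · (4,4)1 1/2 · (4,5)2 0/3 · (4,6)1 1/2
Row 5: (5,1)2 0/1 · (5,3)2 0/1 · (5,4)1 2/3 · (5,5)1 1/2
Sum over 22 agents: 2/2 + 3/3 + 3/3 + 2/2 + 2/2 + 3/4 + 4/4 + 3/3 + 2/2 + 2/3 + 0/4 + 1/2 + 1/1 + 2/3 + 1/2 + 1/2 + 0/3 + 1/2 + 0/1 + 0/1 + 2/3 + 1/2 = 57/4; mean = 57/4 ÷ 22 = 57/88 = 0.647727… → 0.648.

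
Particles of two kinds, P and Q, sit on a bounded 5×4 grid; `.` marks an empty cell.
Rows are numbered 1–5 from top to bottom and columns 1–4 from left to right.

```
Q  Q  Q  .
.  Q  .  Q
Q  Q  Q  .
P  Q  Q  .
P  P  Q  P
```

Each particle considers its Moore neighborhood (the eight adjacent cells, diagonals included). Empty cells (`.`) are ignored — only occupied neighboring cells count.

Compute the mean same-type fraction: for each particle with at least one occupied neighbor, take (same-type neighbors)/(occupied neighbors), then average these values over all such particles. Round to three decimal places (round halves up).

0.723

Row 1: (1,1)Q 2/2 · (1,2)Q 3/3 · (1,3)Q 3/3
Row 2: (2,2)Q 6/6 · (2,4)Q 2/2
Row 3: (3,1)Q 3/4 · (3,2)Q 5/6 · (3,3)Q 5/5
Row 4: (4,1)P 2/5 · (4,2)Q 5/8 · (4,3)Q 4/6
Row 5: (5,1)P 2/3 · (5,2)P 2/5 · (5,3)Q 2/4 · (5,4)P 0/2
Sum over 15 particles: 2/2 + 3/3 + 3/3 + 6/6 + 2/2 + 3/4 + 5/6 + 5/5 + 2/5 + 5/8 + 4/6 + 2/3 + 2/5 + 2/4 + 0/2 = 1301/120; mean = 1301/120 ÷ 15 = 1301/1800 = 0.722777… → 0.723.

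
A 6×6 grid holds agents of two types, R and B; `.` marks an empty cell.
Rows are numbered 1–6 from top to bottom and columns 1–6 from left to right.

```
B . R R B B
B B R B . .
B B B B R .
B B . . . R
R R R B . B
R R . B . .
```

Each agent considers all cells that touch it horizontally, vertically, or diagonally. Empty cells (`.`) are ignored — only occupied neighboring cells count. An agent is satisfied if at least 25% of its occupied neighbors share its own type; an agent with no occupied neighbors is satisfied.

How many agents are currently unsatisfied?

(1,1)B 2/2 ✓
(1,3)R 2/4 ✓
(1,4)R 2/4 ✓
(1,5)B 2/3 ✓
(1,6)B 1/1 ✓
(2,1)B 4/4 ✓
(2,2)B 5/7 ✓
(2,3)R 2/7 ✓
(2,4)B 3/7 ✓
(3,1)B 5/5 ✓
(3,2)B 6/7 ✓
(3,3)B 5/6 ✓
(3,4)B 2/4 ✓
(3,5)R 1/3 ✓
(4,1)B 3/5 ✓
(4,2)B 4/7 ✓
(4,6)R 1/2 ✓
(5,1)R 3/5 ✓
(5,2)R 4/6 ✓
(5,3)R 2/5 ✓
(5,4)B 1/2 ✓
(5,6)B 0/1 ✗
(6,1)R 3/3 ✓
(6,2)R 4/4 ✓
(6,4)B 1/2 ✓
Unsatisfied: (5,6) — 1 in total.

1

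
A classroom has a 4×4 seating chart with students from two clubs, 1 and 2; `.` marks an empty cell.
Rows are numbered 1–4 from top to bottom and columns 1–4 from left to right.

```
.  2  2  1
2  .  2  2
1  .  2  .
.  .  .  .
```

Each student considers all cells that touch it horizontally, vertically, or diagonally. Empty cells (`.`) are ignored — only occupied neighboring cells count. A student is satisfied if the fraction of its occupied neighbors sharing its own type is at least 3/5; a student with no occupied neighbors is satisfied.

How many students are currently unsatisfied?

3

(1,2)2 3/3 ok
(1,3)2 3/4 ok
(1,4)1 0/3 unhappy
(2,1)2 1/2 unhappy
(2,3)2 4/5 ok
(2,4)2 3/4 ok
(3,1)1 0/1 unhappy
(3,3)2 2/2 ok
Unsatisfied: (1,4), (2,1), (3,1) — 3 in total.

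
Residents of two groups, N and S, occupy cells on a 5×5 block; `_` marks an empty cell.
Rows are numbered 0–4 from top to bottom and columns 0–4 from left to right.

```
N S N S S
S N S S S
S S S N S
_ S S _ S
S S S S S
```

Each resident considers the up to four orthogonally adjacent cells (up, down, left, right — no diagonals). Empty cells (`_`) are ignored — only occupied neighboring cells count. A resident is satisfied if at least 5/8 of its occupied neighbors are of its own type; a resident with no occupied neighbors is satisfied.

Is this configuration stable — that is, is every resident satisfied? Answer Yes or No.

Row 0: (0,0)N 0/2 ✗ · (0,1)S 0/3 ✗ · (0,2)N 0/3 ✗ · (0,3)S 2/3 ✓ · (0,4)S 2/2 ✓
Row 1: (1,0)S 1/3 ✗ · (1,1)N 0/4 ✗ · (1,2)S 2/4 ✗ · (1,3)S 3/4 ✓ · (1,4)S 3/3 ✓
Row 2: (2,0)S 2/2 ✓ · (2,1)S 3/4 ✓ · (2,2)S 3/4 ✓ · (2,3)N 0/3 ✗ · (2,4)S 2/3 ✓
Row 3: (3,1)S 3/3 ✓ · (3,2)S 3/3 ✓ · (3,4)S 2/2 ✓
Row 4: (4,0)S 1/1 ✓ · (4,1)S 3/3 ✓ · (4,2)S 3/3 ✓ · (4,3)S 2/2 ✓ · (4,4)S 2/2 ✓
For instance (0,0) has only 0/2 same-type neighbors, below 5/8.

No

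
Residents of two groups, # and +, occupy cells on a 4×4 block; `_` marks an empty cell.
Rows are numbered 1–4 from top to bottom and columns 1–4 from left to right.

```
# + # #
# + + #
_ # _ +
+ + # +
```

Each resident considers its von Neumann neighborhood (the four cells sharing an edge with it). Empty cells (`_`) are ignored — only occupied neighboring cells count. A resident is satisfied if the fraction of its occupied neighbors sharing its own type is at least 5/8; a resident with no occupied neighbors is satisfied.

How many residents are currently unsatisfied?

12

(1,1)# 1/2 not
(1,2)+ 1/3 not
(1,3)# 1/3 not
(1,4)# 2/2 satisfied
(2,1)# 1/2 not
(2,2)+ 2/4 not
(2,3)+ 1/3 not
(2,4)# 1/3 not
(3,2)# 0/2 not
(3,4)+ 1/2 not
(4,1)+ 1/1 satisfied
(4,2)+ 1/3 not
(4,3)# 0/2 not
(4,4)+ 1/2 not
Unsatisfied: (1,1), (1,2), (1,3), (2,1), (2,2), (2,3), (2,4), (3,2), (3,4), (4,2), (4,3), (4,4) — 12 in total.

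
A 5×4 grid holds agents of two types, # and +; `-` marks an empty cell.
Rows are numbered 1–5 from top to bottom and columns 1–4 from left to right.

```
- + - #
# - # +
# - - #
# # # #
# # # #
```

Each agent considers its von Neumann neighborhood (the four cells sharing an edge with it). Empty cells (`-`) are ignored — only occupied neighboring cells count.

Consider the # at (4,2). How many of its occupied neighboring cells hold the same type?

3

Occupied neighbors of (4,2): (5,2)=#, (4,1)=#, (4,3)=#.
Same type (#): 3 of 3.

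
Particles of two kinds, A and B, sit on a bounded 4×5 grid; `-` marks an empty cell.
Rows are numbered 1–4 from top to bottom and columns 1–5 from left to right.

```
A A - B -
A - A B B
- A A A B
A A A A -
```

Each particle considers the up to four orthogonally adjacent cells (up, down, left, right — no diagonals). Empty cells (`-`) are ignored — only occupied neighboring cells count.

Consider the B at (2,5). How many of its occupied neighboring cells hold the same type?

2

Occupied neighbors of (2,5): (3,5)=B, (2,4)=B.
Same type (B): 2 of 2.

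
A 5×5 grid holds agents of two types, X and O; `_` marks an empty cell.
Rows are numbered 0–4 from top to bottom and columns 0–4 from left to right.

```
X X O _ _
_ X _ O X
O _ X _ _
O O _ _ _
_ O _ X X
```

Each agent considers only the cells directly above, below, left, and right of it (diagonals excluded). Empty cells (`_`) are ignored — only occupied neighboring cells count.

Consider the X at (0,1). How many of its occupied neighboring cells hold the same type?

Occupied neighbors of (0,1): (1,1)=X, (0,0)=X, (0,2)=O.
Same type (X): 2 of 3.

2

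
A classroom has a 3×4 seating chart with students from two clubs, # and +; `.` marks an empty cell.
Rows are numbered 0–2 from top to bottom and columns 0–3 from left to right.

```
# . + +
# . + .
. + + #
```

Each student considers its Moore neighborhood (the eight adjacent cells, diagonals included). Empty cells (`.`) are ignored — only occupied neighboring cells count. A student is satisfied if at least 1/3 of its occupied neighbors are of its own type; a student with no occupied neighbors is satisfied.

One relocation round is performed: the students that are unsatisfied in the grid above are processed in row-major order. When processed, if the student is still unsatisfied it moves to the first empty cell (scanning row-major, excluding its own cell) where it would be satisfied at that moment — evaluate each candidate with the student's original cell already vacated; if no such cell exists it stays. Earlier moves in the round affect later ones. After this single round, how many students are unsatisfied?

0

Initially unsatisfied (in order): (2,3).
  (2,3) → (0,1).
Resulting grid:
# # + +
# . + .
. + + .
All satisfied now.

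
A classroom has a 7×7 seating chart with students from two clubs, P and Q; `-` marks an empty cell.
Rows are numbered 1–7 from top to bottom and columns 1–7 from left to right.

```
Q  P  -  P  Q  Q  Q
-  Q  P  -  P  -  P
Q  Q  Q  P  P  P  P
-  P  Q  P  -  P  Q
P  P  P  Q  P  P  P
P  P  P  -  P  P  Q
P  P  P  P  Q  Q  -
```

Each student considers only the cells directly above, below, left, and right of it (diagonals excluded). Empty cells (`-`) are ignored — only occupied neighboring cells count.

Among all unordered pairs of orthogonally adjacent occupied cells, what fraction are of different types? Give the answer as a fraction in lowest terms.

23/57

Scan each occupied cell's neighbors to the right and below so each pair is counted once.
From row 1: 5 unlike of 7 pairs (running 5/7).
From row 2: 2 unlike of 5 pairs (running 7/12).
From row 3: 3 unlike of 11 pairs (running 10/23).
From row 4: 6 unlike of 8 pairs (running 16/31).
From row 5: 3 unlike of 12 pairs (running 19/43).
From row 6: 3 unlike of 9 pairs (running 22/52).
From row 7: 1 unlike of 5 pairs (running 23/57).
Total adjacent occupied pairs: 57; unlike-type pairs: 23.
23/57 is already in lowest terms.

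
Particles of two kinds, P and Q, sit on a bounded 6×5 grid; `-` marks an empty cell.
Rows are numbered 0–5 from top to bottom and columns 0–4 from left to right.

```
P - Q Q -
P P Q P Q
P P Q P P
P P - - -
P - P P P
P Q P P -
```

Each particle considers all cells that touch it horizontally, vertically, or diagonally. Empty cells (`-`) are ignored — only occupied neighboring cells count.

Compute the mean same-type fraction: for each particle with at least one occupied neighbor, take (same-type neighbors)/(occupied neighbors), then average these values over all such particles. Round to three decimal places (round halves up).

(0,0)P 2/2
(0,2)Q 2/4
(0,3)Q 3/4
(1,0)P 4/4
(1,1)P 4/7
(1,2)Q 3/7
(1,3)P 2/7
(1,4)Q 1/4
(2,0)P 5/5
(2,1)P 5/7
(2,2)Q 1/6
(2,3)P 2/5
(2,4)P 2/3
(3,0)P 4/4
(3,1)P 5/6
(4,0)P 3/4
(4,2)P 4/5
(4,3)P 4/4
(4,4)P 2/2
(5,0)P 1/2
(5,1)Q 0/4
(5,2)P 3/4
(5,3)P 4/4
Sum over 23 particles: 2/2 + 2/4 + 3/4 + 4/4 + 4/7 + 3/7 + 2/7 + 1/4 + 5/5 + 5/7 + 1/6 + 2/5 + 2/3 + 4/4 + 5/6 + 3/4 + 4/5 + 4/4 + 2/2 + 1/2 + 0/4 + 3/4 + 4/4 = 461/30; mean = 461/30 ÷ 23 = 461/690 = 0.668115… → 0.668.

0.668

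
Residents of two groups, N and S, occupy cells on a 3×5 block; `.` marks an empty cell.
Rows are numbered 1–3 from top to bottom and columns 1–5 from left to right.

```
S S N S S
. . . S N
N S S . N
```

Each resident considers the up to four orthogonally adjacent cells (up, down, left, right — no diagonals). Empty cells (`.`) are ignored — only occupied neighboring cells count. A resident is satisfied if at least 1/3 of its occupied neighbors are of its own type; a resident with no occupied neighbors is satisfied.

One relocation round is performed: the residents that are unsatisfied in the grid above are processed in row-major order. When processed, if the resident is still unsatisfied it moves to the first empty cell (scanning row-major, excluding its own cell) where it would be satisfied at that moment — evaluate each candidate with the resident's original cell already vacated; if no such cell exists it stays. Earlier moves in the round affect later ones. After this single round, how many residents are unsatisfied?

Initially unsatisfied (in order): (1,3), (3,1).
  (1,3) → (2,1).
  (3,1): now satisfied by earlier moves; stays.
Resulting grid:
S S . S S
N . . S N
N S S . N
All satisfied now.

0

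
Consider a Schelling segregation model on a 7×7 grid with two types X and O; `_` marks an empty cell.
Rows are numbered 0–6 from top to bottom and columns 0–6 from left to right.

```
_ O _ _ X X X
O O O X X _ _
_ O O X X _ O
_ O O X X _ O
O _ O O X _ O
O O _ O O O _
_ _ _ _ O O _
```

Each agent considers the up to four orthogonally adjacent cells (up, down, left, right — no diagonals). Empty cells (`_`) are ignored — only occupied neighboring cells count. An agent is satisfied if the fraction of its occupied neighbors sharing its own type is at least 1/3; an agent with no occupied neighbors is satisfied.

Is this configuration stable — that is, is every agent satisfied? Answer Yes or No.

Yes

Row 0: (0,1)O 1/1 satisfied · (0,4)X 2/2 satisfied · (0,5)X 2/2 satisfied · (0,6)X 1/1 satisfied
Row 1: (1,0)O 1/1 satisfied · (1,1)O 4/4 satisfied · (1,2)O 2/3 satisfied · (1,3)X 2/3 satisfied · (1,4)X 3/3 satisfied
Row 2: (2,1)O 3/3 satisfied · (2,2)O 3/4 satisfied · (2,3)X 3/4 satisfied · (2,4)X 3/3 satisfied · (2,6)O 1/1 satisfied
Row 3: (3,1)O 2/2 satisfied · (3,2)O 3/4 satisfied · (3,3)X 2/4 satisfied · (3,4)X 3/3 satisfied · (3,6)O 2/2 satisfied
Row 4: (4,0)O 1/1 satisfied · (4,2)O 2/2 satisfied · (4,3)O 2/4 satisfied · (4,4)X 1/3 satisfied · (4,6)O 1/1 satisfied
Row 5: (5,0)O 2/2 satisfied · (5,1)O 1/1 satisfied · (5,3)O 2/2 satisfied · (5,4)O 3/4 satisfied · (5,5)O 2/2 satisfied
Row 6: (6,4)O 2/2 satisfied · (6,5)O 2/2 satisfied
All meet the threshold, so the configuration is stable.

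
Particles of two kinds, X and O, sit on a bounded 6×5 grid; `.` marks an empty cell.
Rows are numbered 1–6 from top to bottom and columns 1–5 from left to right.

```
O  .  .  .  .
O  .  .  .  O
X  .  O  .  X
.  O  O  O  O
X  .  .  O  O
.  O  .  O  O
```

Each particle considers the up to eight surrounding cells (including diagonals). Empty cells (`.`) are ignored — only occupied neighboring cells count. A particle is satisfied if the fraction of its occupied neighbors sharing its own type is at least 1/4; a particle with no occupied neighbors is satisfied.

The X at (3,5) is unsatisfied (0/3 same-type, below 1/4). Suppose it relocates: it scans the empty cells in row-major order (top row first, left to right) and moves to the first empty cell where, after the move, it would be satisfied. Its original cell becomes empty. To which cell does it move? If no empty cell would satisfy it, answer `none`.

Vacating (3,5). Empty cells in order:
  (1,2): 0/2 same-type → still unsatisfied.
  (1,3): 0/0 same-type → satisfied — stop here.

(1,3)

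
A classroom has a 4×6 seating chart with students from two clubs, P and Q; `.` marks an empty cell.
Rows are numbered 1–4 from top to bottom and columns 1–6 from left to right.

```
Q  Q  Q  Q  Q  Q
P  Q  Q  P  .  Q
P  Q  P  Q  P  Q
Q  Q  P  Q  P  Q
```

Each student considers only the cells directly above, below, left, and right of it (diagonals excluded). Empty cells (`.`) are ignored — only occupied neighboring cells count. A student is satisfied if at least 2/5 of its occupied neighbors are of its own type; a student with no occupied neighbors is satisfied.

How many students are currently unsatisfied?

Row 1: (1,1)Q 1/2 ok · (1,2)Q 3/3 ok · (1,3)Q 3/3 ok · (1,4)Q 2/3 ok · (1,5)Q 2/2 ok · (1,6)Q 2/2 ok
Row 2: (2,1)P 1/3 unhappy · (2,2)Q 3/4 ok · (2,3)Q 2/4 ok · (2,4)P 0/3 unhappy · (2,6)Q 2/2 ok
Row 3: (3,1)P 1/3 unhappy · (3,2)Q 2/4 ok · (3,3)P 1/4 unhappy · (3,4)Q 1/4 unhappy · (3,5)P 1/3 unhappy · (3,6)Q 2/3 ok
Row 4: (4,1)Q 1/2 ok · (4,2)Q 2/3 ok · (4,3)P 1/3 unhappy · (4,4)Q 1/3 unhappy · (4,5)P 1/3 unhappy · (4,6)Q 1/2 ok
Unsatisfied: (2,1), (2,4), (3,1), (3,3), (3,4), (3,5), (4,3), (4,4), (4,5) — 9 in total.

9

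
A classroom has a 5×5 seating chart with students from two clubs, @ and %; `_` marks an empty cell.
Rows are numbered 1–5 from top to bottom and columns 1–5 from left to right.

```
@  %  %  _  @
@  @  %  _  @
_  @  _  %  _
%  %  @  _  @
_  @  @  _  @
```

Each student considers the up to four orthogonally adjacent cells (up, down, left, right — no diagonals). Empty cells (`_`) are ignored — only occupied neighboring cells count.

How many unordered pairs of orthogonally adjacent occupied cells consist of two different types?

6

Scan each occupied cell's neighbors to the right and below so each pair is counted once.
From row 1: 2 unlike of 6 pairs (running 2/6).
From row 2: 1 unlike of 3 pairs (running 3/9).
From row 3: 1 unlike of 1 pairs (running 4/10).
From row 4: 2 unlike of 5 pairs (running 6/15).
From row 5: 0 unlike of 1 pairs (running 6/16).
Total adjacent occupied pairs: 16; unlike-type pairs: 6.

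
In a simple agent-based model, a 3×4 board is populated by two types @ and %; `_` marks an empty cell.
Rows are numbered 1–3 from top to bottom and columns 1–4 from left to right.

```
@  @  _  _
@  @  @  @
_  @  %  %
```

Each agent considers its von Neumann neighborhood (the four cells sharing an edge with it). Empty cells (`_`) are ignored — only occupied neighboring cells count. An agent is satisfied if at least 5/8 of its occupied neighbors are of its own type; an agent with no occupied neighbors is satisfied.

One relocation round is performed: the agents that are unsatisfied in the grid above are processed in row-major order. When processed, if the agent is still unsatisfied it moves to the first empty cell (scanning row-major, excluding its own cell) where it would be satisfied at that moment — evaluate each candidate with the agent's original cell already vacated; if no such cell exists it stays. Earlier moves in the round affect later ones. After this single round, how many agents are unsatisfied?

1

Initially unsatisfied (in order): (2,4), (3,2), (3,3), (3,4).
  (2,4) → (1,3).
  (3,2) → (1,4).
  (3,3): no empty cell satisfies it; stays.
  (3,4): now satisfied by earlier moves; stays.
Resulting grid:
@ @ @ @
@ @ @ _
_ _ % %
Unsatisfied now: (3,3).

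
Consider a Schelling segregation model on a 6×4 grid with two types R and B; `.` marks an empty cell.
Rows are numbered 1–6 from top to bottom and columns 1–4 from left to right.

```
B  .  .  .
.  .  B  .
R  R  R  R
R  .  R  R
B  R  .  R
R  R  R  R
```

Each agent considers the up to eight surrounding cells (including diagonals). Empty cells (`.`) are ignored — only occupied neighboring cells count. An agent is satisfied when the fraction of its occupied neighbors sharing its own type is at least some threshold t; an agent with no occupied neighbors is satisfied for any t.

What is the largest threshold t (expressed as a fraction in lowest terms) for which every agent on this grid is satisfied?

0/1

Row 1: (1,1)B — no occupied neighbors
Row 2: (2,3)B 0/3
Row 3: (3,1)R 2/2 · (3,2)R 4/5 · (3,3)R 4/5 · (3,4)R 3/4
Row 4: (4,1)R 3/4 · (4,3)R 6/6 · (4,4)R 4/4
Row 5: (5,1)B 0/4 · (5,2)R 5/6 · (5,4)R 4/4
Row 6: (6,1)R 2/3 · (6,2)R 3/4 · (6,3)R 4/4 · (6,4)R 2/2
The smallest same-type fraction is 0/3 at (2,3), which reduces to 0/1. Any threshold above that leaves this agent unsatisfied.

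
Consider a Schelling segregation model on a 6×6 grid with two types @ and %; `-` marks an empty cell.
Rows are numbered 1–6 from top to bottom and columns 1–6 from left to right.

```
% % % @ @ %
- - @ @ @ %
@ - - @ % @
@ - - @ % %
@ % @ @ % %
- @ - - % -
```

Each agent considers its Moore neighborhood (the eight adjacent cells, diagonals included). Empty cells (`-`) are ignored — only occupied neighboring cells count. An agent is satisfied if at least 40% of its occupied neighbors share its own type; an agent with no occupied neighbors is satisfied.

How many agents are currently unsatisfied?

5

(1,1)% 1/1 ok
(1,2)% 2/3 ok
(1,3)% 1/4 unhappy
(1,4)@ 4/5 ok
(1,5)@ 3/5 ok
(1,6)% 1/3 unhappy
(2,3)@ 3/5 ok
(2,4)@ 5/7 ok
(2,5)@ 5/8 ok
(2,6)% 2/5 ok
(3,1)@ 1/1 ok
(3,4)@ 4/6 ok
(3,5)% 3/8 unhappy
(3,6)@ 1/5 unhappy
(4,1)@ 2/3 ok
(4,4)@ 3/6 ok
(4,5)% 4/8 ok
(4,6)% 4/5 ok
(5,1)@ 2/3 ok
(5,2)% 0/4 unhappy
(5,3)@ 3/4 ok
(5,4)@ 2/5 ok
(5,5)% 4/6 ok
(5,6)% 4/4 ok
(6,2)@ 2/3 ok
(6,5)% 2/3 ok
Unsatisfied: (1,3), (1,6), (3,5), (3,6), (5,2) — 5 in total.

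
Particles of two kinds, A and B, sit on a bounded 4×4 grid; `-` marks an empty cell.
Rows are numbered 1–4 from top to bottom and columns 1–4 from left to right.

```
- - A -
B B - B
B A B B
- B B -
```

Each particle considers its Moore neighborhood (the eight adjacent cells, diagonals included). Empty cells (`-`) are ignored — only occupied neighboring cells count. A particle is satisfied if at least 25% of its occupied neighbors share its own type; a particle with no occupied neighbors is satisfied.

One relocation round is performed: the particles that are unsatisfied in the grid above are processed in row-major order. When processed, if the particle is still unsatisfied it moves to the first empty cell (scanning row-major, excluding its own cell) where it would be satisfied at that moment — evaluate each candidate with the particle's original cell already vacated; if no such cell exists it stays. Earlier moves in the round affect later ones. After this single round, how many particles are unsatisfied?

Initially unsatisfied (in order): (1,3), (3,2).
  (1,3) → (4,1).
  (3,2): no empty cell satisfies it; stays.
Resulting grid:
- - - -
B B - B
B A B B
A B B -
Unsatisfied now: (3,2).

1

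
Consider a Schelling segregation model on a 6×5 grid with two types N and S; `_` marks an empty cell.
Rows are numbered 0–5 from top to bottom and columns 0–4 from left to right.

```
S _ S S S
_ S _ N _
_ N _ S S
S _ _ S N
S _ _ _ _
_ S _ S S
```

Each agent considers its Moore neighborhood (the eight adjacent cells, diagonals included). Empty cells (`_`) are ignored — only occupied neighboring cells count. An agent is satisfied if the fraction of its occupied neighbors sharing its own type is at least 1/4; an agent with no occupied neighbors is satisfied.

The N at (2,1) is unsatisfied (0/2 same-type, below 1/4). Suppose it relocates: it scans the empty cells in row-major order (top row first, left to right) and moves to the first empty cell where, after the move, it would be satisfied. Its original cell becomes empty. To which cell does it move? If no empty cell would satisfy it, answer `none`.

(2,2)

Vacating (2,1). Empty cells in order:
  (0,1): 0/3 same-type → still unsatisfied.
  (1,0): 0/2 same-type → still unsatisfied.
  (1,2): 1/5 same-type → still unsatisfied.
  (1,4): 1/5 same-type → still unsatisfied.
  (2,0): 0/2 same-type → still unsatisfied.
  (2,2): 1/4 same-type → satisfied — stop here.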